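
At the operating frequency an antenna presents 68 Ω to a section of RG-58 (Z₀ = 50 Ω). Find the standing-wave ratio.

VSWR ≈ 1.36

Γ = (68 − 50)/(68 + 50) = 0.153
VSWR = (1 + 0.153)/(1 − 0.153)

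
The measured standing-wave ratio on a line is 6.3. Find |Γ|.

|Γ| ≈ 0.726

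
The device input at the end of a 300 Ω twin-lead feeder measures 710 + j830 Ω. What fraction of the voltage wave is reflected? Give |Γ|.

|Γ| ≈ 0.708

Γ = (Z_L − Z_0)/(Z_L + Z_0) = (410 + j830)/(1010 + j830)
|Γ| = 926/1310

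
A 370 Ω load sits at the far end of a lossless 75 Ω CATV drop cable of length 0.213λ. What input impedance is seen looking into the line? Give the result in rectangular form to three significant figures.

βl = 2π × 0.213 = 76.7°
tan(βl) = tan(76.7°) = 4.22
Z_in = Z_0·(Z_L + jZ_0·tanβl)/(Z_0 + jZ_L·tanβl)
     = 75·(370 + j317)/(75 + j1560)

Z_in ≈ 16 − j17 Ω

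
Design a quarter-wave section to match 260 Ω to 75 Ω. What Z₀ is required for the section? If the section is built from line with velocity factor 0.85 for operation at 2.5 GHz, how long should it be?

Z_qwt = √(Z_0·R_L) = √(75 × 260) = √19500
λ = 0.85·c/f = 0.102 m, so l = λ/4 = 0.0255 m

Z_qwt ≈ 140 Ω; length ≈ 2.55 cm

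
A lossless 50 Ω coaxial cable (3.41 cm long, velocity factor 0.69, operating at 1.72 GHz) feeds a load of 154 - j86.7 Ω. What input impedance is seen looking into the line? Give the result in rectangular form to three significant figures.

Z_in ≈ 13.6 + j17.4 Ω

λ = v/f = 0.69·c / 1.72 GHz = 0.12 m
βl = 2π·l/λ = 2π × 0.283 = 102°
tan(βl) = tan(102°) = -4.7
Z_in = Z_0·(Z_L + jZ_0·tanβl)/(Z_0 + jZ_L·tanβl)
     = 50·(154 − j322)/(-358 − j724)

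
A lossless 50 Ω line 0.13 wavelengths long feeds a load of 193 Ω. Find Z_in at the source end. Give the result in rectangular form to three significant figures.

βl = 2π × 0.13 = 46.8°
tan(βl) = tan(46.8°) = 1.06
Z_in = Z_0·(Z_L + jZ_0·tanβl)/(Z_0 + jZ_L·tanβl)
     = 50·(193 + j53.2)/(50 + j206)

Z_in ≈ 23 − j41.4 Ω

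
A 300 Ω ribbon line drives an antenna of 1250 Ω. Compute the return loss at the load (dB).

Γ = (1250 − 300)/(1250 + 300) = 0.613
RL = −20·log₁₀|Γ| = −20·log₁₀(0.613)

RL ≈ 4.25 dB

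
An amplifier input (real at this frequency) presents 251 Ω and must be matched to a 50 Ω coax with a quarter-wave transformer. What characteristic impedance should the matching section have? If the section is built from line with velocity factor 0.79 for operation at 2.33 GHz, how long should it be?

Z_qwt ≈ 112 Ω; length ≈ 2.54 cm

Z_qwt = √(Z_0·R_L) = √(50 × 251) = √12550
λ = 0.79·c/f = 0.102 m, so l = λ/4 = 0.0254 m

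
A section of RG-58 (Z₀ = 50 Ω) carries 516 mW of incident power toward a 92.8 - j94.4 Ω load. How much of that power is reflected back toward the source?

|Γ| = |(42.8 − j94.4)/(142.8 − j94.4)| = 0.605
|Γ|² = 0.367
P_refl = |Γ|²·P_inc = 189 mW, P_del = (1 − |Γ|²)·P_inc = 327 mW

P_reflected ≈ 189 mW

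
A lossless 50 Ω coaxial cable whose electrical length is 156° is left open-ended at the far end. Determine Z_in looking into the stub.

tan(βl) = -0.445
For an open-ended stub, Z_in = −jZ_0·cot(βl) = −jZ_0/tan(βl)

Z_in ≈ +j112 Ω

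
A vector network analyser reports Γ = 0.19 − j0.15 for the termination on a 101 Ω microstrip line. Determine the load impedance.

Z_L ≈ 140 − j44.7 Ω

Z_L = Z_0·(1 + Γ)/(1 − Γ) = 101·(1.19 − j0.15)/(0.81 + j0.15)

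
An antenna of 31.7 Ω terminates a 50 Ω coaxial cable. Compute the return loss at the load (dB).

RL ≈ 13 dB

Γ = (31.7 − 50)/(31.7 + 50) = -0.224
RL = −20·log₁₀|Γ| = −20·log₁₀(0.224)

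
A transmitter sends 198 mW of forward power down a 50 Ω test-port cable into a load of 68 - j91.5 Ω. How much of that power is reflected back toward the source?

P_reflected ≈ 77.2 mW

|Γ| = |(18 − j91.5)/(118 − j91.5)| = 0.625
|Γ|² = 0.39
P_refl = |Γ|²·P_inc = 77.2 mW, P_del = (1 − |Γ|²)·P_inc = 121 mW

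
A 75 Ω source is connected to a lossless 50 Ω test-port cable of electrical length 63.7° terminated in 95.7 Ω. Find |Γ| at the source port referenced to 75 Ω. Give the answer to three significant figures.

tan(βl) = 2.02
Z_in = Z_0·(Z_L + jZ_0·tanβl)/(Z_0 + jZ_L·tanβl) = 30.5 − j16.8 Ω
Γ_s = (Z_in − Z_s)/(Z_in + Z_s) = (-44.5 − j16.8)/(105 − j16.8), |Γ_s| = 0.446

|Γ| ≈ 0.446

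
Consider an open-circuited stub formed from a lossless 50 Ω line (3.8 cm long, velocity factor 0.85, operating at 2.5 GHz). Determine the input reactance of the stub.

X_in ≈ 48.5 Ω (inductive)

λ = v/f = 0.85·c / 2.5 GHz = 0.102 m
βl = 2π·l/λ = 2π × 0.373 = 134°
tan(βl) = -1.03
For an open-circuited stub, Z_in = −jZ_0·cot(βl) = −jZ_0/tan(βl)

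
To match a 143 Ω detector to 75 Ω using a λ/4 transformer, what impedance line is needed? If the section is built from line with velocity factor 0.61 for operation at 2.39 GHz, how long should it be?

Z_qwt ≈ 104 Ω; length ≈ 1.91 cm

Z_qwt = √(Z_0·R_L) = √(75 × 143) = √10720
λ = 0.61·c/f = 0.0766 m, so l = λ/4 = 0.0191 m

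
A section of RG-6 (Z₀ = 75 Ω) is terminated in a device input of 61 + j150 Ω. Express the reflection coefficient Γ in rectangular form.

Γ = (Z_L − Z_0)/(Z_L + Z_0) = (-14 + j150)/(136 + j150)

Γ ≈ 0.502 + j0.549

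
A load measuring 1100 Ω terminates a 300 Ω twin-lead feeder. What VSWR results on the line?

VSWR ≈ 3.67

For a purely resistive load, VSWR = R_L/Z_0 or Z_0/R_L (whichever > 1) = 1100/300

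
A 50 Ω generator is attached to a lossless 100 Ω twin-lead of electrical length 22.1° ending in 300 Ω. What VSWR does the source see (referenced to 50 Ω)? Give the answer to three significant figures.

tan(βl) = 0.406
Z_in = Z_0·(Z_L + jZ_0·tanβl)/(Z_0 + jZ_L·tanβl) = 141 − j131 Ω
Γ_s = (Z_in − Z_s)/(Z_in + Z_s) = (90.7 − j131)/(191 − j131), |Γ_s| = 0.688
VSWR = (1 + |Γ_s|)/(1 − |Γ_s|)

VSWR ≈ 5.42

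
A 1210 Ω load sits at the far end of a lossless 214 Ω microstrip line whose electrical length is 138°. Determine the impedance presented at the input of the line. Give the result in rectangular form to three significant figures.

tan(βl) = tan(138°) = -0.9
Z_in = Z_0·(Z_L + jZ_0·tanβl)/(Z_0 + jZ_L·tanβl)
     = 214·(1210 − j193)/(214 − j1090)

Z_in ≈ 81.4 + j222 Ω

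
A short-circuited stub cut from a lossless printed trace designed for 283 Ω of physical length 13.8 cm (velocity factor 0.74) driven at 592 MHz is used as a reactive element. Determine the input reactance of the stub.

X_in ≈ -309 Ω (capacitive)

λ = v/f = 0.74·c / 592 MHz = 0.375 m
βl = 2π·l/λ = 2π × 0.368 = 132°
tan(βl) = -1.09
For a short-circuited stub, Z_in = jZ_0·tan(βl)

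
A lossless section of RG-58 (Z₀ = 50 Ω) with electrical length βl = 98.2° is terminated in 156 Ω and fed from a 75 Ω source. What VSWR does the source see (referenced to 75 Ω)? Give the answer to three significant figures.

tan(βl) = -6.94
Z_in = Z_0·(Z_L + jZ_0·tanβl)/(Z_0 + jZ_L·tanβl) = 16.3 + j6.45 Ω
Γ_s = (Z_in − Z_s)/(Z_in + Z_s) = (-58.7 + j6.45)/(91.3 + j6.45), |Γ_s| = 0.645
VSWR = (1 + |Γ_s|)/(1 − |Γ_s|)

VSWR ≈ 4.63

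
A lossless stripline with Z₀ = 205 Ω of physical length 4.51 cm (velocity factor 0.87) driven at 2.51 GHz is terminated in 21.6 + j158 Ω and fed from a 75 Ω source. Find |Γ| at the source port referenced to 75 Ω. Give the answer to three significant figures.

λ = v/f = 0.87·c / 2.51 GHz = 0.104 m
βl = 2π·l/λ = 2π × 0.434 = 156°
tan(βl) = -0.442
Z_in = Z_0·(Z_L + jZ_0·tanβl)/(Z_0 + jZ_L·tanβl) = 14.3 + j50.7 Ω
Γ_s = (Z_in − Z_s)/(Z_in + Z_s) = (-60.7 + j50.7)/(89.3 + j50.7), |Γ_s| = 0.77

|Γ| ≈ 0.77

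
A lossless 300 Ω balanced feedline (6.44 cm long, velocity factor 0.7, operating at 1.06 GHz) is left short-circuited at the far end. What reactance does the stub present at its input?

λ = v/f = 0.7·c / 1.06 GHz = 0.198 m
βl = 2π·l/λ = 2π × 0.325 = 117°
tan(βl) = -1.96
For a short-circuited stub, Z_in = jZ_0·tan(βl)

X_in ≈ -588 Ω (capacitive)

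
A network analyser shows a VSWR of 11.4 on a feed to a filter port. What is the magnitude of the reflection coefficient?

|Γ| = (S − 1)/(S + 1) = (11.4 − 1)/(11.4 + 1) = 10.4/12.4

|Γ| ≈ 0.839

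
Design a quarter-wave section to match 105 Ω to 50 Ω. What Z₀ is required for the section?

Z_qwt ≈ 72.5 Ω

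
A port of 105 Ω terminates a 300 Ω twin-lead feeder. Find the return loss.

Γ = (105 − 300)/(105 + 300) = -0.481
RL = −20·log₁₀|Γ| = −20·log₁₀(0.481)

RL ≈ 6.35 dB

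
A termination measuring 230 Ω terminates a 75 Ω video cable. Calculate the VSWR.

VSWR ≈ 3.07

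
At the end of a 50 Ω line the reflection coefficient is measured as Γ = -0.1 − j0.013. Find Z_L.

Z_L ≈ 40.9 − j1.07 Ω

Z_L = Z_0·(1 + Γ)/(1 − Γ) = 50·(0.9 − j0.013)/(1.1 + j0.013)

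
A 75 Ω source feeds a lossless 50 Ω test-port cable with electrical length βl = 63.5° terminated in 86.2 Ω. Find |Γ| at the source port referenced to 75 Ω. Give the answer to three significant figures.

tan(βl) = 2.01
Z_in = Z_0·(Z_L + jZ_0·tanβl)/(Z_0 + jZ_L·tanβl) = 33.4 − j15.3 Ω
Γ_s = (Z_in − Z_s)/(Z_in + Z_s) = (-41.6 − j15.3)/(108 − j15.3), |Γ_s| = 0.405

|Γ| ≈ 0.405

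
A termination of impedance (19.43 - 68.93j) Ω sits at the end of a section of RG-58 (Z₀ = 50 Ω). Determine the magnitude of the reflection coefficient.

|Γ| ≈ 0.771

Γ = (Z_L − Z_0)/(Z_L + Z_0) = (-30.57 − j68.93)/(69.43 − j68.93)
|Γ| = 75.4/97.8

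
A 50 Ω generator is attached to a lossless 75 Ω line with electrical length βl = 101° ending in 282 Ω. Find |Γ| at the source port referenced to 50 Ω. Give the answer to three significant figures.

tan(βl) = -5.14
Z_in = Z_0·(Z_L + jZ_0·tanβl)/(Z_0 + jZ_L·tanβl) = 20.6 + j13.5 Ω
Γ_s = (Z_in − Z_s)/(Z_in + Z_s) = (-29.4 + j13.5)/(70.6 + j13.5), |Γ_s| = 0.449

|Γ| ≈ 0.449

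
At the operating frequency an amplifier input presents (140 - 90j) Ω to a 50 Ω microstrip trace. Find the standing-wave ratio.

Γ = (Z_L − Z_0)/(Z_L + Z_0) = (90 − j90)/(190 − j90)
|Γ| = 127/210 = 0.605
VSWR = (1 + |Γ|)/(1 − |Γ|) = 1.61/0.395

VSWR ≈ 4.07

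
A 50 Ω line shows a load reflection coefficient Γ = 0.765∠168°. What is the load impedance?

Z_L ≈ 6.73 + j5.16 Ω

Z_L = Z_0·(1 + Γ)/(1 − Γ) = 50·(0.252 + j0.159)/(1.75 − j0.159)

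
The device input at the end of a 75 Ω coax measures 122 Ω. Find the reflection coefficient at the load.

Γ = 0.239

Γ = (Z_L − Z_0)/(Z_L + Z_0) = (122 − 75)/(122 + 75) = 47/197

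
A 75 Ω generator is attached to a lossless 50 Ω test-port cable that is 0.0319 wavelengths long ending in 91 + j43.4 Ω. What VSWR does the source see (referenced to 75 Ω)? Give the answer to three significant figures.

βl = 2π × 0.0319 = 11.5°
tan(βl) = 0.203
Z_in = Z_0·(Z_L + jZ_0·tanβl)/(Z_0 + jZ_L·tanβl) = 116 + j12.8 Ω
Γ_s = (Z_in − Z_s)/(Z_in + Z_s) = (41.2 + j12.8)/(191 + j12.8), |Γ_s| = 0.225
VSWR = (1 + |Γ_s|)/(1 − |Γ_s|)

VSWR ≈ 1.58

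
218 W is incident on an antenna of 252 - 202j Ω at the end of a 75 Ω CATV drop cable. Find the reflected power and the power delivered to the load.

P_reflected ≈ 106 W; P_delivered ≈ 112 W

|Γ| = |(177 − j202)/(327 − j202)| = 0.699
|Γ|² = 0.488
P_refl = |Γ|²·P_inc = 106 W, P_del = (1 − |Γ|²)·P_inc = 112 W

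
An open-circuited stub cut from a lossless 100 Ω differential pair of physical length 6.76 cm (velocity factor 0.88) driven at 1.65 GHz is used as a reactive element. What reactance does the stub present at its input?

λ = v/f = 0.88·c / 1.65 GHz = 0.16 m
βl = 2π·l/λ = 2π × 0.422 = 152°
tan(βl) = -0.529
For an open-circuited stub, Z_in = −jZ_0·cot(βl) = −jZ_0/tan(βl)

X_in ≈ 189 Ω (inductive)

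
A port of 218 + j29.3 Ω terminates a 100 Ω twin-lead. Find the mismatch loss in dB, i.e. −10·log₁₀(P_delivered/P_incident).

mismatch loss ≈ 0.68 dB

Γ = (118 + j29.3)/(318 + j29.3), |Γ| = 0.381
|Γ|² = 0.145, so P_del/P_inc = 1 − |Γ|² = 0.855
ML = −10·log₁₀(1 − |Γ|²)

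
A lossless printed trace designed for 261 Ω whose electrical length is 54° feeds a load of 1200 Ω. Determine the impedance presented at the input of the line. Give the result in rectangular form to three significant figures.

tan(βl) = tan(54°) = 1.38
Z_in = Z_0·(Z_L + jZ_0·tanβl)/(Z_0 + jZ_L·tanβl)
     = 261·(1200 + j359)/(261 + j1650)

Z_in ≈ 84.6 − j176 Ω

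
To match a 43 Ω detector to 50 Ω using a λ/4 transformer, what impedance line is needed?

Z_qwt ≈ 46.4 Ω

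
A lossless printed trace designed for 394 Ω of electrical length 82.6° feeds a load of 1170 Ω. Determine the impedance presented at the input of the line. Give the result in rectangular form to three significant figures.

tan(βl) = tan(82.6°) = 7.7
Z_in = Z_0·(Z_L + jZ_0·tanβl)/(Z_0 + jZ_L·tanβl)
     = 394·(1170 + j3030)/(394 + j9010)

Z_in ≈ 135 − j45.3 Ω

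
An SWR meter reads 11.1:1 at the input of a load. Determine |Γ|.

|Γ| = (S − 1)/(S + 1) = (11.1 − 1)/(11.1 + 1) = 10.1/12.1

|Γ| ≈ 0.835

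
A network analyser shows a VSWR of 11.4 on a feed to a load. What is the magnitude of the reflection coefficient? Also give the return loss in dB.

|Γ| = (S − 1)/(S + 1) = (11.4 − 1)/(11.4 + 1) = 10.4/12.4
RL = −20·log₁₀|Γ| = −20·log₁₀(0.839)

|Γ| ≈ 0.839; return loss ≈ 1.53 dB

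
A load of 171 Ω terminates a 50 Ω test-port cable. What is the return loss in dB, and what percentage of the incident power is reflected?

Γ = (171 − 50)/(171 + 50) = 0.548
RL = −20·log₁₀(0.548) = 5.23 dB
P_refl/P_inc = |Γ|² = 0.3

RL ≈ 5.23 dB; 30% of incident power reflected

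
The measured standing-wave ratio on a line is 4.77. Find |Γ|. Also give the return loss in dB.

|Γ| ≈ 0.653; return loss ≈ 3.7 dB

|Γ| = (S − 1)/(S + 1) = (4.77 − 1)/(4.77 + 1) = 3.77/5.77
RL = −20·log₁₀|Γ| = −20·log₁₀(0.653)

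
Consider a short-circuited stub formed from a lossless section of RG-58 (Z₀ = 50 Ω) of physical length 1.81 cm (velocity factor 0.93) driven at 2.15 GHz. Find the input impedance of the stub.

Z_in ≈ +j60 Ω

λ = v/f = 0.93·c / 2.15 GHz = 0.13 m
βl = 2π·l/λ = 2π × 0.139 = 50.2°
tan(βl) = 1.2
For a short-circuited stub, Z_in = jZ_0·tan(βl)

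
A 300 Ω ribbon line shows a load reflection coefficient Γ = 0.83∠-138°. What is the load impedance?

Z_L = Z_0·(1 + Γ)/(1 − Γ) = 300·(0.383 − j0.555)/(1.62 + j0.555)

Z_L ≈ 31.9 − j114 Ω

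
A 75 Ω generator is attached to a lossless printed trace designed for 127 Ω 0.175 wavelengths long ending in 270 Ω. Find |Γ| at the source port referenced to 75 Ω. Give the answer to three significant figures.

|Γ| ≈ 0.311

βl = 2π × 0.175 = 63°
tan(βl) = 1.96
Z_in = Z_0·(Z_L + jZ_0·tanβl)/(Z_0 + jZ_L·tanβl) = 71.2 − j47.7 Ω
Γ_s = (Z_in − Z_s)/(Z_in + Z_s) = (-3.84 − j47.7)/(146 − j47.7), |Γ_s| = 0.311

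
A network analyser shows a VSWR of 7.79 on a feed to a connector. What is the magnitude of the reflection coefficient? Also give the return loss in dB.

|Γ| ≈ 0.772; return loss ≈ 2.24 dB

|Γ| = (S − 1)/(S + 1) = (7.79 − 1)/(7.79 + 1) = 6.79/8.79
RL = −20·log₁₀|Γ| = −20·log₁₀(0.772)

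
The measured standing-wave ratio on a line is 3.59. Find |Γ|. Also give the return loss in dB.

|Γ| ≈ 0.564; return loss ≈ 4.97 dB

|Γ| = (S − 1)/(S + 1) = (3.59 − 1)/(3.59 + 1) = 2.59/4.59
RL = −20·log₁₀|Γ| = −20·log₁₀(0.564)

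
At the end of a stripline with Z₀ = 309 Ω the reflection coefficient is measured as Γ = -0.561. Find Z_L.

Z_L = Z_0·(1 + Γ)/(1 − Γ) = 309·(0.439)/(1.56)

Z_L ≈ 86.9 Ω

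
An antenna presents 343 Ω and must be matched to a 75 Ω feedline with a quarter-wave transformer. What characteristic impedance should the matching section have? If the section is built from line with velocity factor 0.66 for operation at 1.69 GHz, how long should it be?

Z_qwt ≈ 160 Ω; length ≈ 2.93 cm

Z_qwt = √(Z_0·R_L) = √(75 × 343) = √25720
λ = 0.66·c/f = 0.117 m, so l = λ/4 = 0.0293 m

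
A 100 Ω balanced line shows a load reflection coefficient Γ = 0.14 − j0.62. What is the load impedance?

Z_L = Z_0·(1 + Γ)/(1 − Γ) = 100·(1.14 − j0.62)/(0.86 + j0.62)

Z_L ≈ 53 − j110 Ω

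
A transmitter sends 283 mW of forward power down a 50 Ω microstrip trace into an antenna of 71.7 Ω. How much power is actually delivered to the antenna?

Γ = (71.7 − 50)/(71.7 + 50) = 0.178
|Γ|² = 0.0318
P_refl = |Γ|²·P_inc = 9 mW, P_del = (1 − |Γ|²)·P_inc = 274 mW

P_delivered ≈ 274 mW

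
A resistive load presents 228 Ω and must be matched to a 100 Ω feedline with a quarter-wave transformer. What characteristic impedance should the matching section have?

Z_qwt ≈ 151 Ω

Z_qwt = √(Z_0·R_L) = √(100 × 228) = √22800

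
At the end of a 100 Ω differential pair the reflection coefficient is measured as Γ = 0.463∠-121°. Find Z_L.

Z_L ≈ 46.5 − j46.9 Ω

Z_L = Z_0·(1 + Γ)/(1 − Γ) = 100·(0.762 − j0.397)/(1.24 + j0.397)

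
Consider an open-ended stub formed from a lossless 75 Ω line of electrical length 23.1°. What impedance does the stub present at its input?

tan(βl) = 0.427
For an open-ended stub, Z_in = −jZ_0·cot(βl) = −jZ_0/tan(βl)

Z_in ≈ −j176 Ω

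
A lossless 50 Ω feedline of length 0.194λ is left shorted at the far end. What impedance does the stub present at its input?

Z_in ≈ +j136 Ω

βl = 2π × 0.194 = 69.8°
tan(βl) = 2.72
For a shorted stub, Z_in = jZ_0·tan(βl)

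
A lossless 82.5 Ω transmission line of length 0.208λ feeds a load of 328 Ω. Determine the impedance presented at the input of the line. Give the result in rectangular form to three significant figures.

βl = 2π × 0.208 = 74.9°
tan(βl) = tan(74.9°) = 3.7
Z_in = Z_0·(Z_L + jZ_0·tanβl)/(Z_0 + jZ_L·tanβl)
     = 82.5·(328 + j305)/(82.5 + j1210)

Z_in ≈ 22.2 − j20.8 Ω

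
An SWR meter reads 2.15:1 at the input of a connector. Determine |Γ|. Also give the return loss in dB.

|Γ| = (S − 1)/(S + 1) = (2.15 − 1)/(2.15 + 1) = 1.15/3.15
RL = −20·log₁₀|Γ| = −20·log₁₀(0.365)

|Γ| ≈ 0.365; return loss ≈ 8.75 dB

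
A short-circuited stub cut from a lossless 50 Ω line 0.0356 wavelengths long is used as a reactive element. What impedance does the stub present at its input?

βl = 2π × 0.0356 = 12.8°
tan(βl) = 0.227
For a short-circuited stub, Z_in = jZ_0·tan(βl)

Z_in ≈ +j11.4 Ω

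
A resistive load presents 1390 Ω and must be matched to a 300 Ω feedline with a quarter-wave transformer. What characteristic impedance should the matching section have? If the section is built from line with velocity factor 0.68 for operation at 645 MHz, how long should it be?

Z_qwt = √(Z_0·R_L) = √(300 × 1390) = √417000
λ = 0.68·c/f = 0.316 m, so l = λ/4 = 0.0791 m

Z_qwt ≈ 646 Ω; length ≈ 7.91 cm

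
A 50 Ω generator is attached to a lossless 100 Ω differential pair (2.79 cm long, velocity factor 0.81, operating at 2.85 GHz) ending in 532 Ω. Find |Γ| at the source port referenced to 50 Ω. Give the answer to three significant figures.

λ = v/f = 0.81·c / 2.85 GHz = 0.0853 m
βl = 2π·l/λ = 2π × 0.327 = 118°
tan(βl) = -1.9
Z_in = Z_0·(Z_L + jZ_0·tanβl)/(Z_0 + jZ_L·tanβl) = 23.8 + j50.4 Ω
Γ_s = (Z_in − Z_s)/(Z_in + Z_s) = (-26.2 + j50.4)/(73.8 + j50.4), |Γ_s| = 0.636

|Γ| ≈ 0.636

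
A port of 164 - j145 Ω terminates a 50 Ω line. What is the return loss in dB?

RL ≈ 2.93 dB

Γ = (114 − j145)/(214 − j145), |Γ| = 0.714
RL = −20·log₁₀|Γ| = −20·log₁₀(0.714)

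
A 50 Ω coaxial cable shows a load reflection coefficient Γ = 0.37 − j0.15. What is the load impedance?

Z_L ≈ 100 − j35.8 Ω

Z_L = Z_0·(1 + Γ)/(1 − Γ) = 50·(1.37 − j0.15)/(0.63 + j0.15)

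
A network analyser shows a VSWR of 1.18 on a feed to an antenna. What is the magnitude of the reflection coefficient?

|Γ| ≈ 0.0826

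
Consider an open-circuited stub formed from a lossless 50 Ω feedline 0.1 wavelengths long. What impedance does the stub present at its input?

Z_in ≈ −j68.8 Ω

βl = 2π × 0.1 = 36°
tan(βl) = 0.727
For an open-circuited stub, Z_in = −jZ_0·cot(βl) = −jZ_0/tan(βl)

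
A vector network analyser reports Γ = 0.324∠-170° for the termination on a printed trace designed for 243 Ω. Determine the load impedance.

Z_L = Z_0·(1 + Γ)/(1 − Γ) = 243·(0.681 − j0.0563)/(1.32 + j0.0563)

Z_L ≈ 125 − j15.7 Ω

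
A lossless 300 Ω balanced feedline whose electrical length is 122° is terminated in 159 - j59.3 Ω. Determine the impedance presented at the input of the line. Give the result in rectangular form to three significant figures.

tan(βl) = tan(122°) = -1.6
Z_in = Z_0·(Z_L + jZ_0·tanβl)/(Z_0 + jZ_L·tanβl)
     = 300·(159 − j539)/(205 − j254)

Z_in ≈ 477 − j197 Ω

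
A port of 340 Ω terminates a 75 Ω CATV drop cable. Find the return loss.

RL ≈ 3.9 dB

Γ = (340 − 75)/(340 + 75) = 0.639
RL = −20·log₁₀|Γ| = −20·log₁₀(0.639)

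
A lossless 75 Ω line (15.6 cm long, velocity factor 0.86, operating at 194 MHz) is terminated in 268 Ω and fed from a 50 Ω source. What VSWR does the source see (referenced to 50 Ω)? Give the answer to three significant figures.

VSWR ≈ 4.06

λ = v/f = 0.86·c / 194 MHz = 1.33 m
βl = 2π·l/λ = 2π × 0.117 = 42.2°
tan(βl) = 0.908
Z_in = Z_0·(Z_L + jZ_0·tanβl)/(Z_0 + jZ_L·tanβl) = 42.4 − j69.5 Ω
Γ_s = (Z_in − Z_s)/(Z_in + Z_s) = (-7.57 − j69.5)/(92.4 − j69.5), |Γ_s| = 0.605
VSWR = (1 + |Γ_s|)/(1 − |Γ_s|)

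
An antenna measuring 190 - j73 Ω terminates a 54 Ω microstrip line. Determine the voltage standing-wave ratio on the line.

Γ = (Z_L − Z_0)/(Z_L + Z_0) = (136 − j73)/(244 − j73)
|Γ| = 154/255 = 0.606
VSWR = (1 + |Γ|)/(1 − |Γ|) = 1.61/0.394

VSWR ≈ 4.08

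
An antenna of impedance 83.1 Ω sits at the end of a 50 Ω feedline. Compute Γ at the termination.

Γ = (Z_L − Z_0)/(Z_L + Z_0) = (83.1 − 50)/(83.1 + 50) = 33.1/133.1

Γ = 0.249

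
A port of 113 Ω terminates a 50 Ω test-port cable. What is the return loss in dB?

Γ = (113 − 50)/(113 + 50) = 0.387
RL = −20·log₁₀|Γ| = −20·log₁₀(0.387)

RL ≈ 8.26 dB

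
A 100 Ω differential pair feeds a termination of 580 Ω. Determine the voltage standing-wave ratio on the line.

Γ = (580 − 100)/(580 + 100) = 0.706
VSWR = (1 + 0.706)/(1 − 0.706)

VSWR ≈ 5.8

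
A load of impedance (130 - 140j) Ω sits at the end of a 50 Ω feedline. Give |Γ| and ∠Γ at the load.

Γ ≈ 0.707 ∠ -22.4°

Γ = (Z_L − Z_0)/(Z_L + Z_0) = (80 − j140)/(180 − j140)
|Γ| = 161/228 = 0.707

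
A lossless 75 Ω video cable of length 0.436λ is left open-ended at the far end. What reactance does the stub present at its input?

βl = 2π × 0.436 = 157°
tan(βl) = -0.425
For an open-ended stub, Z_in = −jZ_0·cot(βl) = −jZ_0/tan(βl)

X_in ≈ 176 Ω (inductive)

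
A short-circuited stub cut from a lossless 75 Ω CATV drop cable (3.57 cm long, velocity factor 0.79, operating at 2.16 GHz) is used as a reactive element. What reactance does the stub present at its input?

X_in ≈ -146 Ω (capacitive)

λ = v/f = 0.79·c / 2.16 GHz = 0.11 m
βl = 2π·l/λ = 2π × 0.325 = 117°
tan(βl) = -1.95
For a short-circuited stub, Z_in = jZ_0·tan(βl)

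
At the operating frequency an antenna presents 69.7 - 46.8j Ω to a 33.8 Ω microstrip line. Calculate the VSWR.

Γ = (Z_L − Z_0)/(Z_L + Z_0) = (35.9 − j46.8)/(103.5 − j46.8)
|Γ| = 59/114 = 0.519
VSWR = (1 + |Γ|)/(1 − |Γ|) = 1.52/0.481

VSWR ≈ 3.16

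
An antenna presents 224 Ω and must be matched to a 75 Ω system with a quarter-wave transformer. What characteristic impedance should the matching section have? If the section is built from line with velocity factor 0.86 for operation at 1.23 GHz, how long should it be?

Z_qwt ≈ 130 Ω; length ≈ 5.24 cm

Z_qwt = √(Z_0·R_L) = √(75 × 224) = √16800
λ = 0.86·c/f = 0.21 m, so l = λ/4 = 0.0524 m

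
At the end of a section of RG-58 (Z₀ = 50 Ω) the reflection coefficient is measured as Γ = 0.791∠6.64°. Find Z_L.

Z_L = Z_0·(1 + Γ)/(1 − Γ) = 50·(1.79 + j0.0915)/(0.214 − j0.0915)

Z_L ≈ 345 + j168 Ω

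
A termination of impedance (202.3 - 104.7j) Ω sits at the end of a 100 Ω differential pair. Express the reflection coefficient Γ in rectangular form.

Γ ≈ 0.409 − j0.205

Γ = (Z_L − Z_0)/(Z_L + Z_0) = (102.3 − j104.7)/(302.3 − j104.7)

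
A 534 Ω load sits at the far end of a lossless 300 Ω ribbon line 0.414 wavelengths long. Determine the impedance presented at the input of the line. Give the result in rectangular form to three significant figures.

βl = 2π × 0.414 = 149°
tan(βl) = tan(149°) = -0.6
Z_in = Z_0·(Z_L + jZ_0·tanβl)/(Z_0 + jZ_L·tanβl)
     = 300·(534 − j180)/(300 − j320)

Z_in ≈ 339 + j182 Ω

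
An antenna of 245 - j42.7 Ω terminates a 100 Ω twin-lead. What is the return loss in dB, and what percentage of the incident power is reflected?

RL ≈ 7.23 dB; 18.9% of incident power reflected

Γ = (145 − j42.7)/(345 − j42.7), |Γ| = 0.435
RL = −20·log₁₀(0.435) = 7.23 dB
P_refl/P_inc = |Γ|² = 0.189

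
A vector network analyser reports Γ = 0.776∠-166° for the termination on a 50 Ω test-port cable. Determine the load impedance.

Z_L ≈ 6.4 − j6.04 Ω

Z_L = Z_0·(1 + Γ)/(1 − Γ) = 50·(0.247 − j0.188)/(1.75 + j0.188)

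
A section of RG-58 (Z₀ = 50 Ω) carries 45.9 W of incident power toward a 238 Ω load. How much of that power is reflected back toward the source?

Γ = (238 − 50)/(238 + 50) = 0.653
|Γ|² = 0.426
P_refl = |Γ|²·P_inc = 19.6 W, P_del = (1 − |Γ|²)·P_inc = 26.3 W

P_reflected ≈ 19.6 W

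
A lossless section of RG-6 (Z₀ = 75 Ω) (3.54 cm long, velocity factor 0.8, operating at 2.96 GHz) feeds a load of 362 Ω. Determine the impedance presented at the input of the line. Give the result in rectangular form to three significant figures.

λ = v/f = 0.8·c / 2.96 GHz = 0.0811 m
βl = 2π·l/λ = 2π × 0.437 = 157°
tan(βl) = tan(157°) = -0.421
Z_in = Z_0·(Z_L + jZ_0·tanβl)/(Z_0 + jZ_L·tanβl)
     = 75·(362 − j31.6)/(75 − j152)

Z_in ≈ 83.1 + j137 Ω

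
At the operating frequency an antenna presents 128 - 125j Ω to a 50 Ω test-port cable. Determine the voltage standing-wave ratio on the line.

VSWR ≈ 5.2

Γ = (Z_L − Z_0)/(Z_L + Z_0) = (78 − j125)/(178 − j125)
|Γ| = 147/218 = 0.677
VSWR = (1 + |Γ|)/(1 − |Γ|) = 1.68/0.323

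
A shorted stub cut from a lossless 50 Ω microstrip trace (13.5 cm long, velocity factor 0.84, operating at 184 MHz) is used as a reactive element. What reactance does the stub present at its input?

λ = v/f = 0.84·c / 184 MHz = 1.37 m
βl = 2π·l/λ = 2π × 0.0986 = 35.5°
tan(βl) = 0.713
For a shorted stub, Z_in = jZ_0·tan(βl)

X_in ≈ 35.6 Ω (inductive)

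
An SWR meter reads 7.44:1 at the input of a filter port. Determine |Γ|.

|Γ| = (S − 1)/(S + 1) = (7.44 − 1)/(7.44 + 1) = 6.44/8.44

|Γ| ≈ 0.763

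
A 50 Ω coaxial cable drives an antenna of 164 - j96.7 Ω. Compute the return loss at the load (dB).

RL ≈ 3.92 dB

Γ = (114 − j96.7)/(214 − j96.7), |Γ| = 0.637
RL = −20·log₁₀|Γ| = −20·log₁₀(0.637)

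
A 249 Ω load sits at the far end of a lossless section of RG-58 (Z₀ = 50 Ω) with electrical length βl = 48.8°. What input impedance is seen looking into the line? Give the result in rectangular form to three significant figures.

Z_in ≈ 17.2 − j40.7 Ω

tan(βl) = tan(48.8°) = 1.14
Z_in = Z_0·(Z_L + jZ_0·tanβl)/(Z_0 + jZ_L·tanβl)
     = 50·(249 + j57.1)/(50 + j284)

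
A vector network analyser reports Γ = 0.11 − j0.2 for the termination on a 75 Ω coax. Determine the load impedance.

Z_L ≈ 85.4 − j36.1 Ω

Z_L = Z_0·(1 + Γ)/(1 − Γ) = 75·(1.11 − j0.2)/(0.89 + j0.2)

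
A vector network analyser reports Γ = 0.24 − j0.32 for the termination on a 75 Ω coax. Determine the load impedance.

Z_L ≈ 92.6 − j70.6 Ω

Z_L = Z_0·(1 + Γ)/(1 − Γ) = 75·(1.24 − j0.32)/(0.76 + j0.32)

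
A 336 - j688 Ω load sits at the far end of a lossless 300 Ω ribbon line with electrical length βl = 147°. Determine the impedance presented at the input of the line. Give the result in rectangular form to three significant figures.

Z_in ≈ 622 + j880 Ω

tan(βl) = tan(147°) = -0.649
Z_in = Z_0·(Z_L + jZ_0·tanβl)/(Z_0 + jZ_L·tanβl)
     = 300·(336 − j883)/(-147 − j218)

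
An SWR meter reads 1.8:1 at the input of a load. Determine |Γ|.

|Γ| = (S − 1)/(S + 1) = (1.8 − 1)/(1.8 + 1) = 0.8/2.8

|Γ| ≈ 0.286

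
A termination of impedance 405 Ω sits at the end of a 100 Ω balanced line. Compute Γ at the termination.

Γ = (Z_L − Z_0)/(Z_L + Z_0) = (405 − 100)/(405 + 100) = 305/505

Γ = 0.604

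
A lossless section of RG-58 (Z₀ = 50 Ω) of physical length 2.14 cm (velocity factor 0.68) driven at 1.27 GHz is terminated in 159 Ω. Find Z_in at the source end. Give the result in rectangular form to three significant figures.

λ = v/f = 0.68·c / 1.27 GHz = 0.161 m
βl = 2π·l/λ = 2π × 0.133 = 48°
tan(βl) = tan(48°) = 1.11
Z_in = Z_0·(Z_L + jZ_0·tanβl)/(Z_0 + jZ_L·tanβl)
     = 50·(159 + j55.5)/(50 + j176)

Z_in ≈ 26.4 − j37.6 Ω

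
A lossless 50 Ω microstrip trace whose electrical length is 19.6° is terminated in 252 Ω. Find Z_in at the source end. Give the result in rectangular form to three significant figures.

Z_in ≈ 67.3 − j103 Ω

tan(βl) = tan(19.6°) = 0.356
Z_in = Z_0·(Z_L + jZ_0·tanβl)/(Z_0 + jZ_L·tanβl)
     = 50·(252 + j17.8)/(50 + j89.7)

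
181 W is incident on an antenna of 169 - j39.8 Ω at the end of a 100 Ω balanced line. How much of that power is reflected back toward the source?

|Γ| = |(69 − j39.8)/(269 − j39.8)| = 0.293
|Γ|² = 0.0858
P_refl = |Γ|²·P_inc = 15.5 W, P_del = (1 − |Γ|²)·P_inc = 165 W

P_reflected ≈ 15.5 W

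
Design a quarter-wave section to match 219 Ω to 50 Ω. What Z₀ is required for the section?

Z_qwt ≈ 105 Ω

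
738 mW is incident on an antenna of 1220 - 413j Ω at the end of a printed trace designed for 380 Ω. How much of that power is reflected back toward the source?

P_reflected ≈ 237 mW

|Γ| = |(840 − j413)/(1600 − j413)| = 0.566
|Γ|² = 0.321
P_refl = |Γ|²·P_inc = 237 mW, P_del = (1 − |Γ|²)·P_inc = 501 mW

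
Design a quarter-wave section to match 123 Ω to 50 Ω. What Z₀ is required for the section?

Z_qwt = √(Z_0·R_L) = √(50 × 123) = √6150

Z_qwt ≈ 78.4 Ω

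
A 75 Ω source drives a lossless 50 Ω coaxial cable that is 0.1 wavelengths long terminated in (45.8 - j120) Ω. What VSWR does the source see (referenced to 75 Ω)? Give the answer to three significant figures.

βl = 2π × 0.1 = 36°
tan(βl) = 0.727
Z_in = Z_0·(Z_L + jZ_0·tanβl)/(Z_0 + jZ_L·tanβl) = 8.78 − j32.6 Ω
Γ_s = (Z_in − Z_s)/(Z_in + Z_s) = (-66.2 − j32.6)/(83.8 − j32.6), |Γ_s| = 0.821
VSWR = (1 + |Γ_s|)/(1 − |Γ_s|)

VSWR ≈ 10.2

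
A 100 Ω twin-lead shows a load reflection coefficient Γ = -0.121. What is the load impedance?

Z_L ≈ 78.4 Ω

Z_L = Z_0·(1 + Γ)/(1 − Γ) = 100·(0.879)/(1.12)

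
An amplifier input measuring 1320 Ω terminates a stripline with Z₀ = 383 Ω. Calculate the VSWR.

VSWR ≈ 3.45

For a purely resistive load, VSWR = R_L/Z_0 or Z_0/R_L (whichever > 1) = 1320/383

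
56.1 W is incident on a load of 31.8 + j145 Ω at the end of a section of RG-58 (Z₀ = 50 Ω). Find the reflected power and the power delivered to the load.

P_reflected ≈ 43.2 W; P_delivered ≈ 12.9 W

|Γ| = |(-18.2 + j145)/(81.8 + j145)| = 0.878
|Γ|² = 0.771
P_refl = |Γ|²·P_inc = 43.2 W, P_del = (1 − |Γ|²)·P_inc = 12.9 W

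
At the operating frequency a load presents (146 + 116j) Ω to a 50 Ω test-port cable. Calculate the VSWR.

VSWR ≈ 4.9

Γ = (Z_L − Z_0)/(Z_L + Z_0) = (96 + j116)/(196 + j116)
|Γ| = 151/228 = 0.661
VSWR = (1 + |Γ|)/(1 − |Γ|) = 1.66/0.339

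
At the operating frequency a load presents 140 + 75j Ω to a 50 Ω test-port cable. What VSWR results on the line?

Γ = (Z_L − Z_0)/(Z_L + Z_0) = (90 + j75)/(190 + j75)
|Γ| = 117/204 = 0.574
VSWR = (1 + |Γ|)/(1 − |Γ|) = 1.57/0.426

VSWR ≈ 3.69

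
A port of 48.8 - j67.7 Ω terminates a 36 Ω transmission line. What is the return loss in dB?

RL ≈ 3.95 dB

Γ = (12.8 − j67.7)/(84.8 − j67.7), |Γ| = 0.635
RL = −20·log₁₀|Γ| = −20·log₁₀(0.635)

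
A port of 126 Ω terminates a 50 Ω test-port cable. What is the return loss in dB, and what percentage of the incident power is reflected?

Γ = (126 − 50)/(126 + 50) = 0.432
RL = −20·log₁₀(0.432) = 7.29 dB
P_refl/P_inc = |Γ|² = 0.186

RL ≈ 7.29 dB; 18.6% of incident power reflected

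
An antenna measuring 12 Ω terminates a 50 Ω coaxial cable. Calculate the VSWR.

VSWR ≈ 4.17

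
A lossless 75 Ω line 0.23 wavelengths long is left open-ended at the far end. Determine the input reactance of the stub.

βl = 2π × 0.23 = 82.8°
tan(βl) = 7.92
For an open-ended stub, Z_in = −jZ_0·cot(βl) = −jZ_0/tan(βl)

X_in ≈ -9.47 Ω (capacitive)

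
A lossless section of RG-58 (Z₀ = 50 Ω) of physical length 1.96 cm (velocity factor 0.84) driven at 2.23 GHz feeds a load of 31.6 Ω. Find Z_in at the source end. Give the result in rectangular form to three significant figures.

λ = v/f = 0.84·c / 2.23 GHz = 0.113 m
βl = 2π·l/λ = 2π × 0.173 = 62.4°
tan(βl) = tan(62.4°) = 1.92
Z_in = Z_0·(Z_L + jZ_0·tanβl)/(Z_0 + jZ_L·tanβl)
     = 50·(31.6 + j95.8)/(50 + j60.5)

Z_in ≈ 59.8 + j23.3 Ω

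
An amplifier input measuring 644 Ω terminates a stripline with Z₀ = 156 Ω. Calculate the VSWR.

For a purely resistive load, VSWR = R_L/Z_0 or Z_0/R_L (whichever > 1) = 644/156

VSWR ≈ 4.13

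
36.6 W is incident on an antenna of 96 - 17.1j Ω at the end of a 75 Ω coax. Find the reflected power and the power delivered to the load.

P_reflected ≈ 0.909 W; P_delivered ≈ 35.7 W

|Γ| = |(21 − j17.1)/(171 − j17.1)| = 0.158
|Γ|² = 0.0248
P_refl = |Γ|²·P_inc = 0.909 W, P_del = (1 − |Γ|²)·P_inc = 35.7 W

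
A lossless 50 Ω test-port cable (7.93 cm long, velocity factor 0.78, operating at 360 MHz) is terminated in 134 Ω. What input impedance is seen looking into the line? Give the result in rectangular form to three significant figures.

Z_in ≈ 33.7 − j38.9 Ω

λ = v/f = 0.78·c / 360 MHz = 0.65 m
βl = 2π·l/λ = 2π × 0.122 = 43.9°
tan(βl) = tan(43.9°) = 0.963
Z_in = Z_0·(Z_L + jZ_0·tanβl)/(Z_0 + jZ_L·tanβl)
     = 50·(134 + j48.1)/(50 + j129)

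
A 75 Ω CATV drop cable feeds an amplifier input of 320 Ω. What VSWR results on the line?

VSWR ≈ 4.27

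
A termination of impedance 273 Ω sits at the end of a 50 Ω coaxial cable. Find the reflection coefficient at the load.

Γ = 0.69

Γ = (Z_L − Z_0)/(Z_L + Z_0) = (273 − 50)/(273 + 50) = 223/323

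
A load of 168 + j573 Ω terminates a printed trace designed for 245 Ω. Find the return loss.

RL ≈ 1.74 dB

Γ = (-77 + j573)/(413 + j573), |Γ| = 0.819
RL = −20·log₁₀|Γ| = −20·log₁₀(0.819)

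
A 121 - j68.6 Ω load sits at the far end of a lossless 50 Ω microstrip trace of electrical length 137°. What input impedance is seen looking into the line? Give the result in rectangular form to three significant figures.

Z_in ≈ 43.8 + j59 Ω

tan(βl) = tan(137°) = -0.933
Z_in = Z_0·(Z_L + jZ_0·tanβl)/(Z_0 + jZ_L·tanβl)
     = 50·(121 − j115)/(-14 − j113)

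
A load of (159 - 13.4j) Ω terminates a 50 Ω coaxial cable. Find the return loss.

Γ = (109 − j13.4)/(209 − j13.4), |Γ| = 0.524
RL = −20·log₁₀|Γ| = −20·log₁₀(0.524)

RL ≈ 5.61 dB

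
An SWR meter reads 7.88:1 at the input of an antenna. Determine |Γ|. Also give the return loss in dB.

|Γ| ≈ 0.775; return loss ≈ 2.22 dB

|Γ| = (S − 1)/(S + 1) = (7.88 − 1)/(7.88 + 1) = 6.88/8.88
RL = −20·log₁₀|Γ| = −20·log₁₀(0.775)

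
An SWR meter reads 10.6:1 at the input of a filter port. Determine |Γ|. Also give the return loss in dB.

|Γ| ≈ 0.828; return loss ≈ 1.64 dB

|Γ| = (S − 1)/(S + 1) = (10.6 − 1)/(10.6 + 1) = 9.6/11.6
RL = −20·log₁₀|Γ| = −20·log₁₀(0.828)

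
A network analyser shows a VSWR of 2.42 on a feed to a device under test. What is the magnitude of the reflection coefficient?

|Γ| = (S − 1)/(S + 1) = (2.42 − 1)/(2.42 + 1) = 1.42/3.42

|Γ| ≈ 0.415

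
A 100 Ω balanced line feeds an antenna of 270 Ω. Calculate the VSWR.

VSWR ≈ 2.7

For a purely resistive load, VSWR = R_L/Z_0 or Z_0/R_L (whichever > 1) = 270/100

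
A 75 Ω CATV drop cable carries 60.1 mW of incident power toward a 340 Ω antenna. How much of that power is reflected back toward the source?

Γ = (340 − 75)/(340 + 75) = 0.639
|Γ|² = 0.408
P_refl = |Γ|²·P_inc = 24.5 mW, P_del = (1 − |Γ|²)·P_inc = 35.6 mW

P_reflected ≈ 24.5 mW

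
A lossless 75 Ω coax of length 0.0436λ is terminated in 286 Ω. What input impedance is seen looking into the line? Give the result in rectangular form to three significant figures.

βl = 2π × 0.0436 = 15.7°
tan(βl) = tan(15.7°) = 0.281
Z_in = Z_0·(Z_L + jZ_0·tanβl)/(Z_0 + jZ_L·tanβl)
     = 75·(286 + j21.1)/(75 + j80.4)

Z_in ≈ 144 − j133 Ω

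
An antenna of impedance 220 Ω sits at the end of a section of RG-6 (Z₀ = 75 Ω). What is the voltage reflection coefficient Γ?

Γ = (Z_L − Z_0)/(Z_L + Z_0) = (220 − 75)/(220 + 75) = 145/295

Γ = 0.492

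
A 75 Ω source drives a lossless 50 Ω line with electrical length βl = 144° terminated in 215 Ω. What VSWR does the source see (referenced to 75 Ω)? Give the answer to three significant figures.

tan(βl) = -0.727
Z_in = Z_0·(Z_L + jZ_0·tanβl)/(Z_0 + jZ_L·tanβl) = 30.5 + j59 Ω
Γ_s = (Z_in − Z_s)/(Z_in + Z_s) = (-44.5 + j59)/(106 + j59), |Γ_s| = 0.611
VSWR = (1 + |Γ_s|)/(1 − |Γ_s|)

VSWR ≈ 4.15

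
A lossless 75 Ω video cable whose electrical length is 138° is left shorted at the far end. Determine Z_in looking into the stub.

Z_in ≈ −j67.5 Ω

tan(βl) = -0.9
For a shorted stub, Z_in = jZ_0·tan(βl)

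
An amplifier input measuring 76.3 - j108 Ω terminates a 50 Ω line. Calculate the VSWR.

Γ = (Z_L − Z_0)/(Z_L + Z_0) = (26.3 − j108)/(126.3 − j108)
|Γ| = 111/166 = 0.669
VSWR = (1 + |Γ|)/(1 − |Γ|) = 1.67/0.331

VSWR ≈ 5.04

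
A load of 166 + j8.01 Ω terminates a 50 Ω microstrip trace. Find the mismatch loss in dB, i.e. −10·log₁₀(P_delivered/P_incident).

mismatch loss ≈ 1.48 dB

Γ = (116 + j8.01)/(216 + j8.01), |Γ| = 0.538
|Γ|² = 0.289, so P_del/P_inc = 1 − |Γ|² = 0.711
ML = −10·log₁₀(1 − |Γ|²)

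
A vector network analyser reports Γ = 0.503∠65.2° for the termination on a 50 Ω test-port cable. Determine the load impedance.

Z_L = Z_0·(1 + Γ)/(1 − Γ) = 50·(1.21 + j0.457)/(0.789 − j0.457)

Z_L ≈ 44.9 + j54.9 Ω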